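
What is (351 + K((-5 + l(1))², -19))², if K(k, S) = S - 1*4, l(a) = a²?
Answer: 107584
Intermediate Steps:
K(k, S) = -4 + S (K(k, S) = S - 4 = -4 + S)
(351 + K((-5 + l(1))², -19))² = (351 + (-4 - 19))² = (351 - 23)² = 328² = 107584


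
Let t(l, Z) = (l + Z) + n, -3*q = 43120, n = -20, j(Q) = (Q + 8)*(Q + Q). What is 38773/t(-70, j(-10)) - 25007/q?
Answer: -166814071/215600 ≈ -773.72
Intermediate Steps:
j(Q) = 2*Q*(8 + Q) (j(Q) = (8 + Q)*(2*Q) = 2*Q*(8 + Q))
q = -43120/3 (q = -1/3*43120 = -43120/3 ≈ -14373.)
t(l, Z) = -20 + Z + l (t(l, Z) = (l + Z) - 20 = (Z + l) - 20 = -20 + Z + l)
38773/t(-70, j(-10)) - 25007/q = 38773/(-20 + 2*(-10)*(8 - 10) - 70) - 25007/(-43120/3) = 38773/(-20 + 2*(-10)*(-2) - 70) - 25007*(-3/43120) = 38773/(-20 + 40 - 70) + 75021/43120 = 38773/(-50) + 75021/43120 = 38773*(-1/50) + 75021/43120 = -38773/50 + 75021/43120 = -166814071/215600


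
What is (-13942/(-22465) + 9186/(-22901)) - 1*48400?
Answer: -24900281783748/514470965 ≈ -48400.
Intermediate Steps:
(-13942/(-22465) + 9186/(-22901)) - 1*48400 = (-13942*(-1/22465) + 9186*(-1/22901)) - 48400 = (13942/22465 - 9186/22901) - 48400 = 112922252/514470965 - 48400 = -24900281783748/514470965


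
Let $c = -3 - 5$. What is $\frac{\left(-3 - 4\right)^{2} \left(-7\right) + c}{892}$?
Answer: $- \frac{351}{892} \approx -0.3935$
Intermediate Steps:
$c = -8$ ($c = -3 - 5 = -8$)
$\frac{\left(-3 - 4\right)^{2} \left(-7\right) + c}{892} = \frac{\left(-3 - 4\right)^{2} \left(-7\right) - 8}{892} = \left(\left(-7\right)^{2} \left(-7\right) - 8\right) \frac{1}{892} = \left(49 \left(-7\right) - 8\right) \frac{1}{892} = \left(-343 - 8\right) \frac{1}{892} = \left(-351\right) \frac{1}{892} = - \frac{351}{892}$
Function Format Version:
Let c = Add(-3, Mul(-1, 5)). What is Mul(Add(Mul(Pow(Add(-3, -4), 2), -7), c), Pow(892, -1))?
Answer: Rational(-351, 892) ≈ -0.39350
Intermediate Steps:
c = -8 (c = Add(-3, -5) = -8)
Mul(Add(Mul(Pow(Add(-3, -4), 2), -7), c), Pow(892, -1)) = Mul(Add(Mul(Pow(Add(-3, -4), 2), -7), -8), Pow(892, -1)) = Mul(Add(Mul(Pow(-7, 2), -7), -8), Rational(1, 892)) = Mul(Add(Mul(49, -7), -8), Rational(1, 892)) = Mul(Add(-343, -8), Rational(1, 892)) = Mul(-351, Rational(1, 892)) = Rational(-351, 892)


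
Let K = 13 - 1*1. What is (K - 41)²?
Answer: 841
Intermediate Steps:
K = 12 (K = 13 - 1 = 12)
(K - 41)² = (12 - 41)² = (-29)² = 841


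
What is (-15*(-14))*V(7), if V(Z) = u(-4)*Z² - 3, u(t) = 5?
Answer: 50820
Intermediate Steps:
V(Z) = -3 + 5*Z² (V(Z) = 5*Z² - 3 = -3 + 5*Z²)
(-15*(-14))*V(7) = (-15*(-14))*(-3 + 5*7²) = 210*(-3 + 5*49) = 210*(-3 + 245) = 210*242 = 50820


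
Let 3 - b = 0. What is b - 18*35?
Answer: -627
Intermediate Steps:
b = 3 (b = 3 - 1*0 = 3 + 0 = 3)
b - 18*35 = 3 - 18*35 = 3 - 630 = -627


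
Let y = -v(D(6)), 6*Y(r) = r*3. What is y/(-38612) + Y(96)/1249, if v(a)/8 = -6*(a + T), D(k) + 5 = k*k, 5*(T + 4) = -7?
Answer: 398256/60282985 ≈ 0.0066064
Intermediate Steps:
T = -27/5 (T = -4 + (⅕)*(-7) = -4 - 7/5 = -27/5 ≈ -5.4000)
D(k) = -5 + k² (D(k) = -5 + k*k = -5 + k²)
v(a) = 1296/5 - 48*a (v(a) = 8*(-6*(a - 27/5)) = 8*(-6*(-27/5 + a)) = 8*(162/5 - 6*a) = 1296/5 - 48*a)
Y(r) = r/2 (Y(r) = (r*3)/6 = (3*r)/6 = r/2)
y = 6144/5 (y = -(1296/5 - 48*(-5 + 6²)) = -(1296/5 - 48*(-5 + 36)) = -(1296/5 - 48*31) = -(1296/5 - 1488) = -1*(-6144/5) = 6144/5 ≈ 1228.8)
y/(-38612) + Y(96)/1249 = (6144/5)/(-38612) + ((½)*96)/1249 = (6144/5)*(-1/38612) + 48*(1/1249) = -1536/48265 + 48/1249 = 398256/60282985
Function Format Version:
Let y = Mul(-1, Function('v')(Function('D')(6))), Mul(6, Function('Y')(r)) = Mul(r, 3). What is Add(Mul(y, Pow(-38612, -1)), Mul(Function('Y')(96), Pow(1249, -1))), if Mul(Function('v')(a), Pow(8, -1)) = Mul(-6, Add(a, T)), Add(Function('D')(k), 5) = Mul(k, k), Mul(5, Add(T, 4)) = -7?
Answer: Rational(398256, 60282985) ≈ 0.0066064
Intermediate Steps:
T = Rational(-27, 5) (T = Add(-4, Mul(Rational(1, 5), -7)) = Add(-4, Rational(-7, 5)) = Rational(-27, 5) ≈ -5.4000)
Function('D')(k) = Add(-5, Pow(k, 2)) (Function('D')(k) = Add(-5, Mul(k, k)) = Add(-5, Pow(k, 2)))
Function('v')(a) = Add(Rational(1296, 5), Mul(-48, a)) (Function('v')(a) = Mul(8, Mul(-6, Add(a, Rational(-27, 5)))) = Mul(8, Mul(-6, Add(Rational(-27, 5), a))) = Mul(8, Add(Rational(162, 5), Mul(-6, a))) = Add(Rational(1296, 5), Mul(-48, a)))
Function('Y')(r) = Mul(Rational(1, 2), r) (Function('Y')(r) = Mul(Rational(1, 6), Mul(r, 3)) = Mul(Rational(1, 6), Mul(3, r)) = Mul(Rational(1, 2), r))
y = Rational(6144, 5) (y = Mul(-1, Add(Rational(1296, 5), Mul(-48, Add(-5, Pow(6, 2))))) = Mul(-1, Add(Rational(1296, 5), Mul(-48, Add(-5, 36)))) = Mul(-1, Add(Rational(1296, 5), Mul(-48, 31))) = Mul(-1, Add(Rational(1296, 5), -1488)) = Mul(-1, Rational(-6144, 5)) = Rational(6144, 5) ≈ 1228.8)
Add(Mul(y, Pow(-38612, -1)), Mul(Function('Y')(96), Pow(1249, -1))) = Add(Mul(Rational(6144, 5), Pow(-38612, -1)), Mul(Mul(Rational(1, 2), 96), Pow(1249, -1))) = Add(Mul(Rational(6144, 5), Rational(-1, 38612)), Mul(48, Rational(1, 1249))) = Add(Rational(-1536, 48265), Rational(48, 1249)) = Rational(398256, 60282985)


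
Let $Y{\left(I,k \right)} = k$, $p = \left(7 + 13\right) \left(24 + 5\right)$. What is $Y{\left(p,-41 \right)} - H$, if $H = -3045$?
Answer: $3004$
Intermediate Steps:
$p = 580$ ($p = 20 \cdot 29 = 580$)
$Y{\left(p,-41 \right)} - H = -41 - -3045 = -41 + 3045 = 3004$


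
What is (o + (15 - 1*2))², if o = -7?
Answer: 36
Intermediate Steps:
(o + (15 - 1*2))² = (-7 + (15 - 1*2))² = (-7 + (15 - 2))² = (-7 + 13)² = 6² = 36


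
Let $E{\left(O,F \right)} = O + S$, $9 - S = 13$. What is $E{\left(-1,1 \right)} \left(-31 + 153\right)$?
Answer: $-610$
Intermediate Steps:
$S = -4$ ($S = 9 - 13 = -4$)
$E{\left(O,F \right)} = -4 + O$ ($E{\left(O,F \right)} = O - 4 = -4 + O$)
$E{\left(-1,1 \right)} \left(-31 + 153\right) = \left(-4 - 1\right) \left(-31 + 153\right) = \left(-5\right) 122 = -610$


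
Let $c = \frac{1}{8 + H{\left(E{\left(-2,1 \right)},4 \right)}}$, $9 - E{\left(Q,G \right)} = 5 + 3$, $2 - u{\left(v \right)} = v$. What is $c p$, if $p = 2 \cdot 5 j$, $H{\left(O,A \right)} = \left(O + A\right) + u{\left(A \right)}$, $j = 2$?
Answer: $\frac{20}{11} \approx 1.8182$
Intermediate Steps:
$u{\left(v \right)} = 2 - v$
$E{\left(Q,G \right)} = 1$ ($E{\left(Q,G \right)} = 9 - \left(5 + 3\right) = 9 - 8 = 1$)
$H{\left(O,A \right)} = 2 + O$ ($H{\left(O,A \right)} = \left(O + A\right) - \left(-2 + A\right) = \left(A + O\right) - \left(-2 + A\right) = 2 + O$)
$p = 20$ ($p = 2 \cdot 5 \cdot 2 = 10 \cdot 2 = 20$)
$c = \frac{1}{11}$ ($c = \frac{1}{8 + \left(2 + 1\right)} = \frac{1}{8 + 3} = \frac{1}{11} \approx 0.090909$)
$c p = \frac{1}{11} \cdot 20 = \frac{20}{11}$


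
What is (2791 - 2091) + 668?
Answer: 1368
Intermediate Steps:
(2791 - 2091) + 668 = 700 + 668 = 1368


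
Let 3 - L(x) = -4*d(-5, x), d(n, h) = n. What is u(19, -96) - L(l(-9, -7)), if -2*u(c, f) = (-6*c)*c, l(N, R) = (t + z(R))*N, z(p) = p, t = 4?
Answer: 1100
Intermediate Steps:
l(N, R) = N*(4 + R) (l(N, R) = (4 + R)*N = N*(4 + R))
u(c, f) = 3*c**2 (u(c, f) = -(-6*c)*c/2 = -(-3)*c**2 = 3*c**2)
L(x) = -17 (L(x) = 3 - (-4)*(-5) = 3 - 1*20 = 3 - 20 = -17)
u(19, -96) - L(l(-9, -7)) = 3*19**2 - 1*(-17) = 3*361 + 17 = 1083 + 17 = 1100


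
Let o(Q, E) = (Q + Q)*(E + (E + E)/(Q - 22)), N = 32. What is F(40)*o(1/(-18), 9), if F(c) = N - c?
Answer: 2888/397 ≈ 7.2746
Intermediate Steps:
o(Q, E) = 2*Q*(E + 2*E/(-22 + Q)) (o(Q, E) = (2*Q)*(E + (2*E)/(-22 + Q)) = (2*Q)*(E + 2*E/(-22 + Q)) = 2*Q*(E + 2*E/(-22 + Q)))
F(c) = 32 - c
F(40)*o(1/(-18), 9) = (32 - 1*40)*(2*9*(-20 + 1/(-18))/(-18*(-22 + 1/(-18)))) = (32 - 40)*(2*9*(-1/18)*(-20 - 1/18)/(-22 - 1/18)) = -16*9*(-1)*(-361)/(18*(-397/18)*18) = -16*9*(-1)*(-18)*(-361)/(18*397*18) = -8*(-361/397) = 2888/397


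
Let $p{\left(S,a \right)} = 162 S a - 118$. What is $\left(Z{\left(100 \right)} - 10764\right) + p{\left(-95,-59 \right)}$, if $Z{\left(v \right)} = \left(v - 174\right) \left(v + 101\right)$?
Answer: $882254$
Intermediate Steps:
$Z{\left(v \right)} = \left(-174 + v\right) \left(101 + v\right)$
$p{\left(S,a \right)} = -118 + 162 S a$ ($p{\left(S,a \right)} = 162 S a - 118 = -118 + 162 S a$)
$\left(Z{\left(100 \right)} - 10764\right) + p{\left(-95,-59 \right)} = \left(\left(-17574 + 100^{2} - 7300\right) - 10764\right) - \left(118 + 15390 \left(-59\right)\right) = \left(\left(-17574 + 10000 - 7300\right) - 10764\right) + \left(-118 + 908010\right) = \left(-14874 - 10764\right) + 907892 = -25638 + 907892 = 882254$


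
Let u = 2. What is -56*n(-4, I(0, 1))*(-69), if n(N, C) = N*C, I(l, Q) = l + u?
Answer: -30912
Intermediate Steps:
I(l, Q) = 2 + l (I(l, Q) = l + 2 = 2 + l)
n(N, C) = C*N
-56*n(-4, I(0, 1))*(-69) = -56*(2 + 0)*(-4)*(-69) = -112*(-4)*(-69) = -56*(-8)*(-69) = 448*(-69) = -30912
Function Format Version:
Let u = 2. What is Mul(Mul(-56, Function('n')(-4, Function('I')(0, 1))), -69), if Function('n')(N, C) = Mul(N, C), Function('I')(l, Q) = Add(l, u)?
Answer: -30912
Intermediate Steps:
Function('I')(l, Q) = Add(2, l) (Function('I')(l, Q) = Add(l, 2) = Add(2, l))
Function('n')(N, C) = Mul(C, N)
Mul(Mul(-56, Function('n')(-4, Function('I')(0, 1))), -69) = Mul(Mul(-56, Mul(Add(2, 0), -4)), -69) = Mul(Mul(-56, Mul(2, -4)), -69) = Mul(Mul(-56, -8), -69) = Mul(448, -69) = -30912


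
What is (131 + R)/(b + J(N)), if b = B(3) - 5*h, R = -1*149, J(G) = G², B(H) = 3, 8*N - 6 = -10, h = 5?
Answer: 24/29 ≈ 0.82759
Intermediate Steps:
N = -½ (N = ¾ + (⅛)*(-10) = ¾ - 5/4 = -½ ≈ -0.50000)
R = -149
b = -22 (b = 3 - 5*5 = 3 - 25 = -22)
(131 + R)/(b + J(N)) = (131 - 149)/(-22 + (-½)²) = -18/(-22 + ¼) = -18/(-87/4) = -4/87*(-18) = 24/29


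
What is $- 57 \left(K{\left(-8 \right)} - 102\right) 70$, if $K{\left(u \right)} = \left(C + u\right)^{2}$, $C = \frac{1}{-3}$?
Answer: $\frac{389690}{3} \approx 1.299 \cdot 10^{5}$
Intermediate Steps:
$C = - \frac{1}{3} \approx -0.33333$
$K{\left(u \right)} = \left(- \frac{1}{3} + u\right)^{2}$
$- 57 \left(K{\left(-8 \right)} - 102\right) 70 = - 57 \left(\frac{\left(-1 + 3 \left(-8\right)\right)^{2}}{9} - 102\right) 70 = - 57 \left(\frac{\left(-1 - 24\right)^{2}}{9} - 102\right) 70 = - 57 \left(\frac{\left(-25\right)^{2}}{9} - 102\right) 70 = - 57 \left(\frac{1}{9} \cdot 625 - 102\right) 70 = - 57 \left(\frac{625}{9} - 102\right) 70 = - 57 \left(\left(- \frac{293}{9}\right) 70\right) = \left(-57\right) \left(- \frac{20510}{9}\right) = \frac{389690}{3}$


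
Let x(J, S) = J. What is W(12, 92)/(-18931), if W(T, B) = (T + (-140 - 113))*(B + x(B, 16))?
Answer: 44344/18931 ≈ 2.3424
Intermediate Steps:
W(T, B) = 2*B*(-253 + T) (W(T, B) = (T + (-140 - 113))*(B + B) = (T - 253)*(2*B) = (-253 + T)*(2*B) = 2*B*(-253 + T))
W(12, 92)/(-18931) = (2*92*(-253 + 12))/(-18931) = (2*92*(-241))*(-1/18931) = -44344*(-1/18931) = 44344/18931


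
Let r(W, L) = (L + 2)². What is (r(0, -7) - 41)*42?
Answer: -672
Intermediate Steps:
r(W, L) = (2 + L)²
(r(0, -7) - 41)*42 = ((2 - 7)² - 41)*42 = ((-5)² - 41)*42 = (25 - 41)*42 = -16*42 = -672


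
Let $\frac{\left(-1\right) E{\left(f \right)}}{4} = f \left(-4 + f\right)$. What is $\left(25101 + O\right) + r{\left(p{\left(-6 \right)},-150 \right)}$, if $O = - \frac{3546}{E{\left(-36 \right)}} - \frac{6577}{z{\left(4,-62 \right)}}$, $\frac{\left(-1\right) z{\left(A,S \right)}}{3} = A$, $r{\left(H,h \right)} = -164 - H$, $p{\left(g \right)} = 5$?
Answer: $\frac{24461471}{960} \approx 25481.0$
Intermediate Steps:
$E{\left(f \right)} = - 4 f \left(-4 + f\right)$
$z{\left(A,S \right)} = - 3 A$
$O = \frac{526751}{960}$ ($O = - \frac{3546}{4 \left(-36\right) \left(4 - -36\right)} - \frac{6577}{\left(-3\right) 4} = - \frac{3546}{4 \left(-36\right) \left(4 + 36\right)} - \frac{6577}{-12} = - \frac{3546}{4 \left(-36\right) 40} - - \frac{6577}{12} = - \frac{3546}{-5760} + \frac{6577}{12} = \left(-3546\right) \left(- \frac{1}{5760}\right) + \frac{6577}{12} = \frac{197}{320} + \frac{6577}{12} = \frac{526751}{960} \approx 548.7$)
$\left(25101 + O\right) + r{\left(p{\left(-6 \right)},-150 \right)} = \left(25101 + \frac{526751}{960}\right) - 169 = \frac{24623711}{960} - 169 = \frac{24461471}{960}$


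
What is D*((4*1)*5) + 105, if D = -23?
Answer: -355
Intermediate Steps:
D*((4*1)*5) + 105 = -23*4*1*5 + 105 = -92*5 + 105 = -23*20 + 105 = -460 + 105 = -355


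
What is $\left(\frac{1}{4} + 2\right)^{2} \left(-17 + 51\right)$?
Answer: $\frac{1377}{8} \approx 172.13$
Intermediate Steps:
$\left(\frac{1}{4} + 2\right)^{2} \left(-17 + 51\right) = \left(\frac{1}{4} + 2\right)^{2} \cdot 34 = \left(\frac{9}{4}\right)^{2} \cdot 34 = \frac{81}{16} \cdot 34 = \frac{1377}{8}$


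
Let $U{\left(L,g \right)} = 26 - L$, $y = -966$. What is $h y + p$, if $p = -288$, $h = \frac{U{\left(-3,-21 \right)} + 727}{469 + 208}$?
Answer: $- \frac{925272}{677} \approx -1366.7$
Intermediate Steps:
$h = \frac{756}{677}$ ($h = \frac{\left(26 - -3\right) + 727}{469 + 208} = \frac{\left(26 + 3\right) + 727}{677} = \left(29 + 727\right) \frac{1}{677} = 756 \cdot \frac{1}{677} = \frac{756}{677} \approx 1.1167$)
$h y + p = \frac{756}{677} \left(-966\right) - 288 = - \frac{730296}{677} - 288 = - \frac{925272}{677}$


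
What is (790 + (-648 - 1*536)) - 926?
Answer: -1320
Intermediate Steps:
(790 + (-648 - 1*536)) - 926 = (790 + (-648 - 536)) - 926 = (790 - 1184) - 926 = -394 - 926 = -1320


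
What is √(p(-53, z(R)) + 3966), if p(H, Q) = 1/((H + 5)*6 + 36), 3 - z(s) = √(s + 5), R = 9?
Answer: √6996017/42 ≈ 62.976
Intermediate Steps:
z(s) = 3 - √(5 + s) (z(s) = 3 - √(s + 5) = 3 - √(5 + s))
p(H, Q) = 1/(66 + 6*H) (p(H, Q) = 1/((5 + H)*6 + 36) = 1/((30 + 6*H) + 36) = 1/(66 + 6*H))
√(p(-53, z(R)) + 3966) = √(1/(6*(11 - 53)) + 3966) = √((⅙)/(-42) + 3966) = √((⅙)*(-1/42) + 3966) = √(-1/252 + 3966) = √(999431/252) = √6996017/42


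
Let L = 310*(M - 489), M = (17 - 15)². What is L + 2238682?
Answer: 2088332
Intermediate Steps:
M = 4 (M = 2² = 4)
L = -150350 (L = 310*(4 - 489) = 310*(-485) = -150350)
L + 2238682 = -150350 + 2238682 = 2088332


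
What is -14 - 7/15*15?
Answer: -21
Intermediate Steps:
-14 - 7/15*15 = -14 - 7 = -21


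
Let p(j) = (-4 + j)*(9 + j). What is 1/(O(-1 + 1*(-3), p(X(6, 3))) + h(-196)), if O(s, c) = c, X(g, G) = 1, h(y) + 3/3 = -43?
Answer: -1/74 ≈ -0.013514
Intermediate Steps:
h(y) = -44 (h(y) = -1 - 43 = -44)
1/(O(-1 + 1*(-3), p(X(6, 3))) + h(-196)) = 1/((-36 + 1² + 5*1) - 44) = 1/((-36 + 1 + 5) - 44) = 1/(-30 - 44) = 1/(-74) = -1/74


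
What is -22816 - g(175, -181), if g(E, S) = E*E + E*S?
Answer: -21766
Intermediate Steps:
g(E, S) = E² + E*S
-22816 - g(175, -181) = -22816 - 175*(175 - 181) = -22816 - 175*(-6) = -22816 - 1*(-1050) = -22816 + 1050 = -21766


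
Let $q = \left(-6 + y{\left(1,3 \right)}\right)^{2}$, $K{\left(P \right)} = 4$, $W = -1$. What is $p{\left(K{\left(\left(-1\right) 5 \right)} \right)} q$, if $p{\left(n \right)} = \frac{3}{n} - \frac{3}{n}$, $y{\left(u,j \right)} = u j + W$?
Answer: $0$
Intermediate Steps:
$y{\left(u,j \right)} = -1 + j u$ ($y{\left(u,j \right)} = u j - 1 = j u - 1 = -1 + j u$)
$p{\left(n \right)} = 0$
$q = 16$ ($q = \left(-6 + \left(-1 + 3 \cdot 1\right)\right)^{2} = \left(-6 + \left(-1 + 3\right)\right)^{2} = \left(-6 + 2\right)^{2} = \left(-4\right)^{2} = 16$)
$p{\left(K{\left(\left(-1\right) 5 \right)} \right)} q = 0 \cdot 16 = 0$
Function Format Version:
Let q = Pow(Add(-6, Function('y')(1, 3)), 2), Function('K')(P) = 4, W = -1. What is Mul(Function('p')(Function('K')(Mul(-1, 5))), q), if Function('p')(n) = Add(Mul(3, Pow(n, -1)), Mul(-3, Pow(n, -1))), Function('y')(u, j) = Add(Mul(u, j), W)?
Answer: 0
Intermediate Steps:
Function('y')(u, j) = Add(-1, Mul(j, u)) (Function('y')(u, j) = Add(Mul(u, j), -1) = Add(Mul(j, u), -1) = Add(-1, Mul(j, u)))
Function('p')(n) = 0
q = 16 (q = Pow(Add(-6, Add(-1, Mul(3, 1))), 2) = Pow(Add(-6, Add(-1, 3)), 2) = Pow(Add(-6, 2), 2) = Pow(-4, 2) = 16)
Mul(Function('p')(Function('K')(Mul(-1, 5))), q) = Mul(0, 16) = 0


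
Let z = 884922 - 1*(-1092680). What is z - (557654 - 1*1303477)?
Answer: 2723425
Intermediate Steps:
z = 1977602 (z = 884922 + 1092680 = 1977602)
z - (557654 - 1*1303477) = 1977602 - (557654 - 1*1303477) = 1977602 - (557654 - 1303477) = 1977602 - 1*(-745823) = 1977602 + 745823 = 2723425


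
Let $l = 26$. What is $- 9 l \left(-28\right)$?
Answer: $6552$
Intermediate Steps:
$- 9 l \left(-28\right) = \left(-9\right) 26 \left(-28\right) = \left(-234\right) \left(-28\right) = 6552$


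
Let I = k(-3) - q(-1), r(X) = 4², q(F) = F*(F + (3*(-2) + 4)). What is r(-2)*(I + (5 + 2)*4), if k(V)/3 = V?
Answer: 256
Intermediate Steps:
k(V) = 3*V
q(F) = F*(-2 + F) (q(F) = F*(F + (-6 + 4)) = F*(F - 2) = F*(-2 + F))
r(X) = 16
I = -12 (I = 3*(-3) - (-1)*(-2 - 1) = -9 - (-1)*(-3) = -9 - 1*3 = -9 - 3 = -12)
r(-2)*(I + (5 + 2)*4) = 16*(-12 + (5 + 2)*4) = 16*(-12 + 7*4) = 16*(-12 + 28) = 16*16 = 256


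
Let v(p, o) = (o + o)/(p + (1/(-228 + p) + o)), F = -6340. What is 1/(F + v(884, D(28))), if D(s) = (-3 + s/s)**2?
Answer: -582529/3693228612 ≈ -0.00015773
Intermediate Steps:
D(s) = 4 (D(s) = (-3 + 1)**2 = (-2)**2 = 4)
v(p, o) = 2*o/(o + p + 1/(-228 + p)) (v(p, o) = (2*o)/(p + (o + 1/(-228 + p))) = (2*o)/(o + p + 1/(-228 + p)) = 2*o/(o + p + 1/(-228 + p)))
1/(F + v(884, D(28))) = 1/(-6340 + 2*4*(-228 + 884)/(1 + 884**2 - 228*4 - 228*884 + 4*884)) = 1/(-6340 + 2*4*656/(1 + 781456 - 912 - 201552 + 3536)) = 1/(-6340 + 2*4*656/582529) = 1/(-6340 + 2*4*(1/582529)*656) = 1/(-6340 + 5248/582529) = 1/(-3693228612/582529) = -582529/3693228612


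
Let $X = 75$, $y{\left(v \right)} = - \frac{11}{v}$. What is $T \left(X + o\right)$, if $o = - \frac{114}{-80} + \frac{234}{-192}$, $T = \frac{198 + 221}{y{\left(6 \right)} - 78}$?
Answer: $- \frac{15125481}{38320} \approx -394.71$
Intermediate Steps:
$T = - \frac{2514}{479}$ ($T = \frac{198 + 221}{- \frac{11}{6} - 78} = \frac{419}{\left(-11\right) \frac{1}{6} - 78} = \frac{419}{- \frac{11}{6} - 78} = \frac{419}{- \frac{479}{6}} = 419 \left(- \frac{6}{479}\right) = - \frac{2514}{479} \approx -5.2484$)
$o = \frac{33}{160}$ ($o = \left(-114\right) \left(- \frac{1}{80}\right) + 234 \left(- \frac{1}{192}\right) = \frac{57}{40} - \frac{39}{32} = \frac{33}{160} \approx 0.20625$)
$T \left(X + o\right) = - \frac{2514 \left(75 + \frac{33}{160}\right)}{479} = \left(- \frac{2514}{479}\right) \frac{12033}{160} = - \frac{15125481}{38320}$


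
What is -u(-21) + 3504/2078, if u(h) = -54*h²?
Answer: 24744498/1039 ≈ 23816.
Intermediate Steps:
-u(-21) + 3504/2078 = -(-54)*(-21)² + 3504/2078 = -(-54)*441 + 3504*(1/2078) = -1*(-23814) + 1752/1039 = 23814 + 1752/1039 = 24744498/1039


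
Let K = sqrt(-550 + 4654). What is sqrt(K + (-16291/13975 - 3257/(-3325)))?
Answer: sqrt(-25727035880 + 829121461350*sqrt(114))/371735 ≈ 7.9923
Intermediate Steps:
K = 6*sqrt(114) (K = sqrt(4104) = 6*sqrt(114) ≈ 64.063)
sqrt(K + (-16291/13975 - 3257/(-3325))) = sqrt(6*sqrt(114) + (-16291/13975 - 3257/(-3325))) = sqrt(6*sqrt(114) + (-16291*1/13975 - 3257*(-1/3325))) = sqrt(6*sqrt(114) + (-16291/13975 + 3257/3325)) = sqrt(6*sqrt(114) - 69208/371735) = sqrt(-69208/371735 + 6*sqrt(114))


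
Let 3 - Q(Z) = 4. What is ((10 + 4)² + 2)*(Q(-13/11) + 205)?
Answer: 40392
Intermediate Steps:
Q(Z) = -1 (Q(Z) = 3 - 1*4 = 3 - 4 = -1)
((10 + 4)² + 2)*(Q(-13/11) + 205) = ((10 + 4)² + 2)*(-1 + 205) = (14² + 2)*204 = (196 + 2)*204 = 198*204 = 40392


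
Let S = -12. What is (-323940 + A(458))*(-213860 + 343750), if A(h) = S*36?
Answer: -42132679080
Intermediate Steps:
A(h) = -432 (A(h) = -12*36 = -432)
(-323940 + A(458))*(-213860 + 343750) = (-323940 - 432)*(-213860 + 343750) = -324372*129890 = -42132679080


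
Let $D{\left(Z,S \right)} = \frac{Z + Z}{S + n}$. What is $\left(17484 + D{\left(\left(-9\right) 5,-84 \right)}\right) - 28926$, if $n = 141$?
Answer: $- \frac{217428}{19} \approx -11444.0$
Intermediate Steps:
$D{\left(Z,S \right)} = \frac{2 Z}{141 + S}$ ($D{\left(Z,S \right)} = \frac{Z + Z}{S + 141} = \frac{2 Z}{141 + S}$)
$\left(17484 + D{\left(\left(-9\right) 5,-84 \right)}\right) - 28926 = \left(17484 + \frac{2 \left(\left(-9\right) 5\right)}{141 - 84}\right) - 28926 = \left(17484 + 2 \left(-45\right) \frac{1}{57}\right) - 28926 = \left(17484 - \frac{30}{19}\right) - 28926 = \frac{332166}{19} - 28926 = - \frac{217428}{19}$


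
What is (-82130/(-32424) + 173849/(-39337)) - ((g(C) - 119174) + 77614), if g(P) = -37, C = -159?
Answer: 26526511809985/637731444 ≈ 41595.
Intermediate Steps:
(-82130/(-32424) + 173849/(-39337)) - ((g(C) - 119174) + 77614) = (-82130/(-32424) + 173849/(-39337)) - ((-37 - 119174) + 77614) = (-82130*(-1/32424) + 173849*(-1/39337)) - (-119211 + 77614) = (41065/16212 - 173849/39337) - 1*(-41597) = -1203066083/637731444 + 41597 = 26526511809985/637731444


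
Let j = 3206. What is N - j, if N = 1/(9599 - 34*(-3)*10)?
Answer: -34044513/10619 ≈ -3206.0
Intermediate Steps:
N = 1/10619 (N = 1/(9599 + 102*10) = 1/(9599 + 1020) = 1/10619 ≈ 9.4171e-5)
N - j = 1/10619 - 1*3206 = 1/10619 - 3206 = -34044513/10619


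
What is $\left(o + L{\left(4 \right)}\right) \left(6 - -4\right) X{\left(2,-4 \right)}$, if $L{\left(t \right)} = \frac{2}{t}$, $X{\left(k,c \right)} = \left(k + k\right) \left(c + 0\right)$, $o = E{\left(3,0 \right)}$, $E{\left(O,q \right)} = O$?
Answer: $-560$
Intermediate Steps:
$o = 3$
$X{\left(k,c \right)} = 2 c k$ ($X{\left(k,c \right)} = 2 k c = 2 c k$)
$\left(o + L{\left(4 \right)}\right) \left(6 - -4\right) X{\left(2,-4 \right)} = \left(3 + \frac{2}{4}\right) \left(6 - -4\right) 2 \left(-4\right) 2 = \left(3 + 2 \cdot \frac{1}{4}\right) \left(6 + 4\right) \left(-16\right) = \left(3 + \frac{1}{2}\right) 10 \left(-16\right) = \frac{7}{2} \cdot 10 \left(-16\right) = 35 \left(-16\right) = -560$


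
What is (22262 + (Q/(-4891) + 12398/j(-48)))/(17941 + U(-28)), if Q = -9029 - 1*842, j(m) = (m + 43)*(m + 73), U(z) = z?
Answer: 13551025507/10951560375 ≈ 1.2374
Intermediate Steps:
j(m) = (43 + m)*(73 + m)
Q = -9871 (Q = -9029 - 842 = -9871)
(22262 + (Q/(-4891) + 12398/j(-48)))/(17941 + U(-28)) = (22262 + (-9871/(-4891) + 12398/(3139 + (-48)**2 + 116*(-48))))/(17941 - 28) = (22262 + (-9871*(-1/4891) + 12398/(3139 + 2304 - 5568)))/17913 = (22262 + (9871/4891 + 12398/(-125)))*(1/17913) = (22262 + (9871/4891 + 12398*(-1/125)))*(1/17913) = (22262 + (9871/4891 - 12398/125))*(1/17913) = (22262 - 59404743/611375)*(1/17913) = (13551025507/611375)*(1/17913) = 13551025507/10951560375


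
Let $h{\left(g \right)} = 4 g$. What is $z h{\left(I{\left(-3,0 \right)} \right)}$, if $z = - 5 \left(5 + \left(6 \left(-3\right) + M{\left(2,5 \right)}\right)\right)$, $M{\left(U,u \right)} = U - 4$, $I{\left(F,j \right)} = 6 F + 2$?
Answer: $-4800$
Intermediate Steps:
$I{\left(F,j \right)} = 2 + 6 F$
$M{\left(U,u \right)} = -4 + U$
$z = 75$ ($z = - 5 \left(5 + \left(6 \left(-3\right) + \left(-4 + 2\right)\right)\right) = - 5 \left(5 - 20\right) = \left(-5\right) \left(-15\right) = 75$)
$z h{\left(I{\left(-3,0 \right)} \right)} = 75 \cdot 4 \left(2 + 6 \left(-3\right)\right) = 75 \cdot 4 \left(2 - 18\right) = 75 \cdot 4 \left(-16\right) = 75 \left(-64\right) = -4800$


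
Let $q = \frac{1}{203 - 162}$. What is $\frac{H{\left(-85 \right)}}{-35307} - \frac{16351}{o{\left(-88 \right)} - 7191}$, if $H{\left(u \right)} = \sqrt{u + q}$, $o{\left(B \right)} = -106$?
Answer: $\frac{16351}{7297} - \frac{2 i \sqrt{35711}}{1447587} \approx 2.2408 - 0.00026109 i$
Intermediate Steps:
$q = \frac{1}{41} \approx 0.02439$
$H{\left(u \right)} = \sqrt{\frac{1}{41} + u}$ ($H{\left(u \right)} = \sqrt{u + \frac{1}{41}} = \sqrt{\frac{1}{41} + u}$)
$\frac{H{\left(-85 \right)}}{-35307} - \frac{16351}{o{\left(-88 \right)} - 7191} = \frac{\frac{1}{41} \sqrt{41 + 1681 \left(-85\right)}}{-35307} - \frac{16351}{-106 - 7191} = \frac{\sqrt{41 - 142885}}{41} \left(- \frac{1}{35307}\right) - \frac{16351}{-7297} = \frac{\sqrt{-142844}}{41} \left(- \frac{1}{35307}\right) - - \frac{16351}{7297} = \frac{2 i \sqrt{35711}}{41} \left(- \frac{1}{35307}\right) + \frac{16351}{7297} = - \frac{2 i \sqrt{35711}}{1447587} + \frac{16351}{7297} = \frac{16351}{7297} - \frac{2 i \sqrt{35711}}{1447587}$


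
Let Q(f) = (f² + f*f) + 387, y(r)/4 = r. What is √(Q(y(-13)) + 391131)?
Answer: √396926 ≈ 630.02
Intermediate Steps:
y(r) = 4*r
Q(f) = 387 + 2*f² (Q(f) = (f² + f²) + 387 = 2*f² + 387 = 387 + 2*f²)
√(Q(y(-13)) + 391131) = √((387 + 2*(4*(-13))²) + 391131) = √((387 + 2*(-52)²) + 391131) = √((387 + 2*2704) + 391131) = √((387 + 5408) + 391131) = √(5795 + 391131) = √396926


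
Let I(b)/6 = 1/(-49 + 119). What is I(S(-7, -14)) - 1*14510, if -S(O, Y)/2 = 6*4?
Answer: -507847/35 ≈ -14510.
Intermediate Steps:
S(O, Y) = -48 (S(O, Y) = -12*4 = -2*24 = -48)
I(b) = 3/35 (I(b) = 6/(-49 + 119) = 6/70 = 6*(1/70) = 3/35)
I(S(-7, -14)) - 1*14510 = 3/35 - 1*14510 = 3/35 - 14510 = -507847/35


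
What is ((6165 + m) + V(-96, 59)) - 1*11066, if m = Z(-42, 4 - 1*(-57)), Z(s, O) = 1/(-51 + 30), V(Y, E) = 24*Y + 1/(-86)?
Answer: -13012337/1806 ≈ -7205.1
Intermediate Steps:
V(Y, E) = -1/86 + 24*Y (V(Y, E) = 24*Y - 1/86 = -1/86 + 24*Y)
Z(s, O) = -1/21 (Z(s, O) = 1/(-21) = -1/21)
m = -1/21 ≈ -0.047619
((6165 + m) + V(-96, 59)) - 1*11066 = ((6165 - 1/21) + (-1/86 + 24*(-96))) - 1*11066 = (129464/21 + (-1/86 - 2304)) - 11066 = (129464/21 - 198145/86) - 11066 = 6972859/1806 - 11066 = -13012337/1806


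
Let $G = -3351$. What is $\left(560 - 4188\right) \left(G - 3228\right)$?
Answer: $23868612$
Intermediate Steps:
$\left(560 - 4188\right) \left(G - 3228\right) = \left(560 - 4188\right) \left(-3351 - 3228\right) = \left(-3628\right) \left(-6579\right) = 23868612$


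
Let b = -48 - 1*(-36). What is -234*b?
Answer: 2808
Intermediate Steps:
b = -12 (b = -48 + 36 = -12)
-234*b = -234*(-12) = 2808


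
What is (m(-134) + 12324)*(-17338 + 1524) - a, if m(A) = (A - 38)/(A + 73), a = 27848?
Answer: -11892814632/61 ≈ -1.9496e+8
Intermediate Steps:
m(A) = (-38 + A)/(73 + A)
(m(-134) + 12324)*(-17338 + 1524) - a = ((-38 - 134)/(73 - 134) + 12324)*(-17338 + 1524) - 1*27848 = (-172/(-61) + 12324)*(-15814) - 27848 = (-1/61*(-172) + 12324)*(-15814) - 27848 = (172/61 + 12324)*(-15814) - 27848 = (751936/61)*(-15814) - 27848 = -11891115904/61 - 27848 = -11892814632/61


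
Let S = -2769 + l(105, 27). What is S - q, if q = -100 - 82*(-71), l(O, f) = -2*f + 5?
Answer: -8540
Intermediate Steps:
l(O, f) = 5 - 2*f
q = 5722 (q = -100 + 5822 = 5722)
S = -2818 (S = -2769 + (5 - 2*27) = -2769 + (5 - 54) = -2769 - 49 = -2818)
S - q = -2818 - 1*5722 = -2818 - 5722 = -8540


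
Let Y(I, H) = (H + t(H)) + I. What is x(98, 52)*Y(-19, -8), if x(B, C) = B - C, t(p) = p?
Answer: -1610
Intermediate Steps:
Y(I, H) = I + 2*H (Y(I, H) = (H + H) + I = 2*H + I = I + 2*H)
x(98, 52)*Y(-19, -8) = (98 - 1*52)*(-19 + 2*(-8)) = (98 - 52)*(-19 - 16) = 46*(-35) = -1610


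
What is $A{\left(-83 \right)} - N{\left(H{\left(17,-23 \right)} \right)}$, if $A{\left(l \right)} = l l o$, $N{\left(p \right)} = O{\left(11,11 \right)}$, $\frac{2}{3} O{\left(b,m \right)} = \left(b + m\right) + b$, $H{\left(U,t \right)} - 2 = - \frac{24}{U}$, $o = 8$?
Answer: $\frac{110125}{2} \approx 55063.0$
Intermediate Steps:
$H{\left(U,t \right)} = 2 - \frac{24}{U}$
$O{\left(b,m \right)} = 3 b + \frac{3 m}{2}$ ($O{\left(b,m \right)} = \frac{3 \left(\left(b + m\right) + b\right)}{2} = \frac{3 \left(m + 2 b\right)}{2} = 3 b + \frac{3 m}{2}$)
$N{\left(p \right)} = \frac{99}{2}$ ($N{\left(p \right)} = 3 \cdot 11 + \frac{3}{2} \cdot 11 = 33 + \frac{33}{2} = \frac{99}{2}$)
$A{\left(l \right)} = 8 l^{2}$ ($A{\left(l \right)} = l l 8 = l^{2} \cdot 8 = 8 l^{2}$)
$A{\left(-83 \right)} - N{\left(H{\left(17,-23 \right)} \right)} = 8 \left(-83\right)^{2} - \frac{99}{2} = 8 \cdot 6889 - \frac{99}{2} = 55112 - \frac{99}{2} = \frac{110125}{2}$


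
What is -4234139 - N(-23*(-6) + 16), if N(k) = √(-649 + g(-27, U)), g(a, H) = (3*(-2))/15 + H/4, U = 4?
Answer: -4234139 - I*√16210/5 ≈ -4.2341e+6 - 25.464*I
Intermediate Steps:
g(a, H) = -⅖ + H/4 (g(a, H) = -6*1/15 + H*(¼) = -⅖ + H/4)
N(k) = I*√16210/5 (N(k) = √(-649 + (-⅖ + (¼)*4)) = √(-649 + (-⅖ + 1)) = √(-649 + ⅗) = √(-3242/5) = I*√16210/5)
-4234139 - N(-23*(-6) + 16) = -4234139 - I*√16210/5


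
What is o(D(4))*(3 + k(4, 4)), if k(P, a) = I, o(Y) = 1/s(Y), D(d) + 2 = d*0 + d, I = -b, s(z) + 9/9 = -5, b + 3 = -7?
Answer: -13/6 ≈ -2.1667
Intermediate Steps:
b = -10 (b = -3 - 7 = -10)
s(z) = -6 (s(z) = -1 - 5 = -6)
I = 10 (I = -1*(-10) = 10)
D(d) = -2 + d (D(d) = -2 + (d*0 + d) = -2 + (0 + d) = -2 + d)
o(Y) = -1/6 (o(Y) = 1/(-6) = -1/6)
k(P, a) = 10
o(D(4))*(3 + k(4, 4)) = -(3 + 10)/6 = -1/6*13 = -13/6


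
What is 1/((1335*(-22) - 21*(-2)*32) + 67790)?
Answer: 1/39764 ≈ 2.5148e-5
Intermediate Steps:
1/((1335*(-22) - 21*(-2)*32) + 67790) = 1/((-29370 + 42*32) + 67790) = 1/((-29370 + 1344) + 67790) = 1/(-28026 + 67790) = 1/39764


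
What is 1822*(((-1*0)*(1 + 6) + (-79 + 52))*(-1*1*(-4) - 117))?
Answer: 5558922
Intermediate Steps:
1822*(((-1*0)*(1 + 6) + (-79 + 52))*(-1*1*(-4) - 117)) = 1822*((0*7 - 27)*(-1*(-4) - 117)) = 1822*((0 - 27)*(4 - 117)) = 1822*(-27*(-113)) = 1822*3051 = 5558922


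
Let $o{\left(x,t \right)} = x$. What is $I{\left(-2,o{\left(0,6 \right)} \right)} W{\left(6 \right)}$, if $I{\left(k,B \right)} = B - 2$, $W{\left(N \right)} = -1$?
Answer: $2$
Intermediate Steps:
$I{\left(k,B \right)} = -2 + B$
$I{\left(-2,o{\left(0,6 \right)} \right)} W{\left(6 \right)} = \left(-2 + 0\right) \left(-1\right) = \left(-2\right) \left(-1\right) = 2$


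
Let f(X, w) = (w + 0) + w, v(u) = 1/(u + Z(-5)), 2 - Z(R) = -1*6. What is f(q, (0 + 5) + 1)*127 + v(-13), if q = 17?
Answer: 7619/5 ≈ 1523.8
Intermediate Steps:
Z(R) = 8 (Z(R) = 2 - (-1)*6 = 2 - 1*(-6) = 2 + 6 = 8)
v(u) = 1/(8 + u) (v(u) = 1/(u + 8) = 1/(8 + u))
f(X, w) = 2*w (f(X, w) = w + w = 2*w)
f(q, (0 + 5) + 1)*127 + v(-13) = (2*((0 + 5) + 1))*127 + 1/(8 - 13) = (2*(5 + 1))*127 + 1/(-5) = (2*6)*127 - ⅕ = 12*127 - ⅕ = 1524 - ⅕ = 7619/5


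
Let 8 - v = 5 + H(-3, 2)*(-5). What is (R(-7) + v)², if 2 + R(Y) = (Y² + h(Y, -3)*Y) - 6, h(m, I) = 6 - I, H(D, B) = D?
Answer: 1156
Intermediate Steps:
R(Y) = -8 + Y² + 9*Y (R(Y) = -2 + ((Y² + (6 - 1*(-3))*Y) - 6) = -2 + ((Y² + (6 + 3)*Y) - 6) = -2 + ((Y² + 9*Y) - 6) = -2 + (-6 + Y² + 9*Y) = -8 + Y² + 9*Y)
v = -12 (v = 8 - (5 - 3*(-5)) = 8 - (5 + 15) = 8 - 1*20 = 8 - 20 = -12)
(R(-7) + v)² = ((-8 + (-7)² + 9*(-7)) - 12)² = ((-8 + 49 - 63) - 12)² = (-22 - 12)² = (-34)² = 1156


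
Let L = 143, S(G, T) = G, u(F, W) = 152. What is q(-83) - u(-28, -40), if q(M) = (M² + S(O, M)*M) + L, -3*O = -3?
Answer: 6797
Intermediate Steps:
O = 1 (O = -⅓*(-3) = 1)
q(M) = 143 + M + M² (q(M) = (M² + 1*M) + 143 = (M² + M) + 143 = (M + M²) + 143 = 143 + M + M²)
q(-83) - u(-28, -40) = (143 - 83 + (-83)²) - 1*152 = (143 - 83 + 6889) - 152 = 6949 - 152 = 6797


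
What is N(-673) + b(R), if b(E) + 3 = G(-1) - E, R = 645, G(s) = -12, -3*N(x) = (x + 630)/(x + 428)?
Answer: -485143/735 ≈ -660.06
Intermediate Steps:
N(x) = -(630 + x)/(3*(428 + x)) (N(x) = -(x + 630)/(3*(x + 428)) = -(630 + x)/(3*(428 + x)))
b(E) = -15 - E (b(E) = -3 + (-12 - E) = -15 - E)
N(-673) + b(R) = (-630 - 1*(-673))/(3*(428 - 673)) + (-15 - 1*645) = (1/3)*(-630 + 673)/(-245) + (-15 - 645) = (1/3)*(-1/245)*43 - 660 = -43/735 - 660 = -485143/735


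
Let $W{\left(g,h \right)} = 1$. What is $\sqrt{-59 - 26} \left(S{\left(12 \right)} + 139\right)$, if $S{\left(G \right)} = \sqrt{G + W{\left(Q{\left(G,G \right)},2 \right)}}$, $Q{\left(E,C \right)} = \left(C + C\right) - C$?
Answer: $i \sqrt{85} \left(139 + \sqrt{13}\right) \approx 1314.8 i$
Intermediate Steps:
$Q{\left(E,C \right)} = C$ ($Q{\left(E,C \right)} = 2 C - C = C$)
$S{\left(G \right)} = \sqrt{1 + G}$ ($S{\left(G \right)} = \sqrt{G + 1} = \sqrt{1 + G}$)
$\sqrt{-59 - 26} \left(S{\left(12 \right)} + 139\right) = \sqrt{-59 - 26} \left(\sqrt{1 + 12} + 139\right) = \sqrt{-85} \left(\sqrt{13} + 139\right) = i \sqrt{85} \left(139 + \sqrt{13}\right)$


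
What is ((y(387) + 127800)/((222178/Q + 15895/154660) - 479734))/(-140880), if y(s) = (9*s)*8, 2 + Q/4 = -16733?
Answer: 30522350652/13252034110147613 ≈ 2.3032e-6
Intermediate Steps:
Q = -66940 (Q = -8 + 4*(-16733) = -8 - 66932 = -66940)
y(s) = 72*s
((y(387) + 127800)/((222178/Q + 15895/154660) - 479734))/(-140880) = ((72*387 + 127800)/((222178/(-66940) + 15895/154660) - 479734))/(-140880) = ((27864 + 127800)/((222178*(-1/66940) + 15895*(1/154660)) - 479734))*(-1/140880) = (155664/((-111089/33470 + 289/2812) - 479734))*(-1/140880) = (155664/(-151354719/47058820 - 479734))*(-1/140880) = (155664/(-22575867308599/47058820))*(-1/140880) = (155664*(-47058820/22575867308599))*(-1/140880) = -7325364156480/22575867308599*(-1/140880) = 30522350652/13252034110147613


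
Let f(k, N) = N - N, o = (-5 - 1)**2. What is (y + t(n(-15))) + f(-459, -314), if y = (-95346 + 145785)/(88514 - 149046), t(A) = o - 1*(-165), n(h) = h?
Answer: 12116493/60532 ≈ 200.17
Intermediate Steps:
o = 36 (o = (-6)**2 = 36)
t(A) = 201 (t(A) = 36 - 1*(-165) = 36 + 165 = 201)
f(k, N) = 0
y = -50439/60532 (y = 50439/(-60532) = 50439*(-1/60532) = -50439/60532 ≈ -0.83326)
(y + t(n(-15))) + f(-459, -314) = (-50439/60532 + 201) + 0 = 12116493/60532 + 0 = 12116493/60532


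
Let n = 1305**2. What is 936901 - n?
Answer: -766124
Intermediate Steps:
n = 1703025
936901 - n = 936901 - 1*1703025 = 936901 - 1703025 = -766124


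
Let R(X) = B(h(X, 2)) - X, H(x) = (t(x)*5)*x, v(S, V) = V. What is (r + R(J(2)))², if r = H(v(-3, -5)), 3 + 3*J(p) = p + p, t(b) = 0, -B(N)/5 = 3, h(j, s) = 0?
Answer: 2116/9 ≈ 235.11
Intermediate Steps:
B(N) = -15 (B(N) = -5*3 = -15)
H(x) = 0 (H(x) = (0*5)*x = 0*x = 0)
J(p) = -1 + 2*p/3 (J(p) = -1 + (p + p)/3 = -1 + (2*p)/3 = -1 + 2*p/3)
R(X) = -15 - X
r = 0
(r + R(J(2)))² = (0 + (-15 - (-1 + (⅔)*2)))² = (0 + (-15 - (-1 + 4/3)))² = (0 + (-15 - 1*⅓))² = (0 + (-15 - ⅓))² = (0 - 46/3)² = (-46/3)² = 2116/9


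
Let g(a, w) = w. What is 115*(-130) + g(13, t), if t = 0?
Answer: -14950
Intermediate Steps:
115*(-130) + g(13, t) = 115*(-130) + 0 = -14950 + 0 = -14950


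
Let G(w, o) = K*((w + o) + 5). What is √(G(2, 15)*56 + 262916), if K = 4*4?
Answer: 2*√70657 ≈ 531.63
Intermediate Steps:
K = 16
G(w, o) = 80 + 16*o + 16*w (G(w, o) = 16*((w + o) + 5) = 16*((o + w) + 5) = 16*(5 + o + w) = 80 + 16*o + 16*w)
√(G(2, 15)*56 + 262916) = √((80 + 16*15 + 16*2)*56 + 262916) = √((80 + 240 + 32)*56 + 262916) = √(352*56 + 262916) = √(19712 + 262916) = √282628 = 2*√70657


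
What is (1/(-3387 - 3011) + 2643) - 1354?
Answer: 8247021/6398 ≈ 1289.0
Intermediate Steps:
(1/(-3387 - 3011) + 2643) - 1354 = (1/(-6398) + 2643) - 1354 = (-1/6398 + 2643) - 1354 = 16909913/6398 - 1354 = 8247021/6398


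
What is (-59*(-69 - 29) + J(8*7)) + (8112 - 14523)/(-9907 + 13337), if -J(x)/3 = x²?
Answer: -12443591/3430 ≈ -3627.9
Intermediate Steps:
J(x) = -3*x²
(-59*(-69 - 29) + J(8*7)) + (8112 - 14523)/(-9907 + 13337) = (-59*(-69 - 29) - 3*(8*7)²) + (8112 - 14523)/(-9907 + 13337) = (-59*(-98) - 3*56²) - 6411/3430 = (5782 - 3*3136) - 6411*1/3430 = (5782 - 9408) - 6411/3430 = -3626 - 6411/3430 = -12443591/3430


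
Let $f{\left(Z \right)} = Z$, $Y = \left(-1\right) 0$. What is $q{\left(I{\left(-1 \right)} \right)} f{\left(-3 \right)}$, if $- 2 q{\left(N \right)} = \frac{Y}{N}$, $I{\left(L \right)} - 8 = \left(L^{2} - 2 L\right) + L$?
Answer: $0$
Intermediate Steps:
$Y = 0$
$I{\left(L \right)} = 8 + L^{2} - L$ ($I{\left(L \right)} = 8 + \left(\left(L^{2} - 2 L\right) + L\right) = 8 + \left(L^{2} - L\right) = 8 + L^{2} - L$)
$q{\left(N \right)} = 0$ ($q{\left(N \right)} = - \frac{0 \frac{1}{N}}{2} = \left(- \frac{1}{2}\right) 0 = 0$)
$q{\left(I{\left(-1 \right)} \right)} f{\left(-3 \right)} = 0 \left(-3\right) = 0$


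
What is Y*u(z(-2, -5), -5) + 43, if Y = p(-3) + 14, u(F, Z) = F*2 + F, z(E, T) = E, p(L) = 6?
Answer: -77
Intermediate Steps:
u(F, Z) = 3*F (u(F, Z) = 2*F + F = 3*F)
Y = 20 (Y = 6 + 14 = 20)
Y*u(z(-2, -5), -5) + 43 = 20*(3*(-2)) + 43 = 20*(-6) + 43 = -120 + 43 = -77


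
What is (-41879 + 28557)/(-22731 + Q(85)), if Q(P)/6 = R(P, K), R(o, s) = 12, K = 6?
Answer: 13322/22659 ≈ 0.58793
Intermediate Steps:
Q(P) = 72 (Q(P) = 6*12 = 72)
(-41879 + 28557)/(-22731 + Q(85)) = (-41879 + 28557)/(-22731 + 72) = -13322/(-22659) = -13322*(-1/22659) = 13322/22659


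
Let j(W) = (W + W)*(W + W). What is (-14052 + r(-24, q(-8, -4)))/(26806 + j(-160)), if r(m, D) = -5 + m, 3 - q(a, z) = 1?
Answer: -14081/129206 ≈ -0.10898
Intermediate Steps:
q(a, z) = 2 (q(a, z) = 3 - 1*1 = 3 - 1 = 2)
j(W) = 4*W² (j(W) = (2*W)*(2*W) = 4*W²)
(-14052 + r(-24, q(-8, -4)))/(26806 + j(-160)) = (-14052 + (-5 - 24))/(26806 + 4*(-160)²) = (-14052 - 29)/(26806 + 4*25600) = -14081/(26806 + 102400) = -14081/129206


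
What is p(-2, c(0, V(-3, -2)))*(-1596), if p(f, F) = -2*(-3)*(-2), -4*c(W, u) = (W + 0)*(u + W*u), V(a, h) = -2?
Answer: 19152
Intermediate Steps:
c(W, u) = -W*(u + W*u)/4 (c(W, u) = -(W + 0)*(u + W*u)/4 = -W*(u + W*u)/4)
p(f, F) = -12 (p(f, F) = 6*(-2) = -12)
p(-2, c(0, V(-3, -2)))*(-1596) = -12*(-1596) = 19152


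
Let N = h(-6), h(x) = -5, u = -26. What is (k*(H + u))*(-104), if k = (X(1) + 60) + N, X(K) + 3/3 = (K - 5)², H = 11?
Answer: 109200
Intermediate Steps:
N = -5
X(K) = -1 + (-5 + K)² (X(K) = -1 + (K - 5)² = -1 + (-5 + K)²)
k = 70 (k = ((-1 + (-5 + 1)²) + 60) - 5 = ((-1 + (-4)²) + 60) - 5 = ((-1 + 16) + 60) - 5 = (15 + 60) - 5 = 75 - 5 = 70)
(k*(H + u))*(-104) = (70*(11 - 26))*(-104) = (70*(-15))*(-104) = -1050*(-104) = 109200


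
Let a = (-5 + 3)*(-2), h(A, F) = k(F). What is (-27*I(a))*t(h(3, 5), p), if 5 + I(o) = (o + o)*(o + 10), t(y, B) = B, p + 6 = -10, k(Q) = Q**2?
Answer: 46224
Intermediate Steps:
p = -16 (p = -6 - 10 = -16)
h(A, F) = F**2
a = 4 (a = -2*(-2) = 4)
I(o) = -5 + 2*o*(10 + o) (I(o) = -5 + (o + o)*(o + 10) = -5 + (2*o)*(10 + o) = -5 + 2*o*(10 + o))
(-27*I(a))*t(h(3, 5), p) = -27*(-5 + 2*4**2 + 20*4)*(-16) = -27*(-5 + 2*16 + 80)*(-16) = -27*(-5 + 32 + 80)*(-16) = -27*107*(-16) = -2889*(-16) = 46224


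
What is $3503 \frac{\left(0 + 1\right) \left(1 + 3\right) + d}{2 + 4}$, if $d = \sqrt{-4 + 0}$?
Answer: $\frac{7006}{3} + \frac{3503 i}{3} \approx 2335.3 + 1167.7 i$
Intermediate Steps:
$d = 2 i$ ($d = \sqrt{-4} = 2 i \approx 2.0 i$)
$3503 \frac{\left(0 + 1\right) \left(1 + 3\right) + d}{2 + 4} = 3503 \frac{\left(0 + 1\right) \left(1 + 3\right) + 2 i}{2 + 4} = 3503 \frac{1 \cdot 4 + 2 i}{6} = 3503 \left(4 + 2 i\right) \frac{1}{6} = 3503 \left(\frac{2}{3} + \frac{i}{3}\right) = \frac{7006}{3} + \frac{3503 i}{3}$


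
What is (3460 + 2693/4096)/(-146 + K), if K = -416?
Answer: -14174853/2301952 ≈ -6.1578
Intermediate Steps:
(3460 + 2693/4096)/(-146 + K) = (3460 + 2693/4096)/(-146 - 416) = (3460 + 2693*(1/4096))/(-562) = (3460 + 2693/4096)*(-1/562) = (14174853/4096)*(-1/562) = -14174853/2301952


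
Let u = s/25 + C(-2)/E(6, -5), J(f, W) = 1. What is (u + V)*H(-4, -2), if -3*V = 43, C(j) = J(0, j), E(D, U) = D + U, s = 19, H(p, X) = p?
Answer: 3772/75 ≈ 50.293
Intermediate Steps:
C(j) = 1
V = -43/3 (V = -⅓*43 = -43/3 ≈ -14.333)
u = 44/25 (u = 19/25 + 1/(6 - 5) = 19*(1/25) + 1/1 = 19/25 + 1*1 = 19/25 + 1 = 44/25 ≈ 1.7600)
(u + V)*H(-4, -2) = (44/25 - 43/3)*(-4) = -943/75*(-4) = 3772/75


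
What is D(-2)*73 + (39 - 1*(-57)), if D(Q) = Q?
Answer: -50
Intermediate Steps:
D(-2)*73 + (39 - 1*(-57)) = -2*73 + (39 - 1*(-57)) = -146 + (39 + 57) = -146 + 96 = -50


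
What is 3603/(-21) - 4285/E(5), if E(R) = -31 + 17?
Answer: 269/2 ≈ 134.50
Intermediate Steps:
E(R) = -14
3603/(-21) - 4285/E(5) = 3603/(-21) - 4285/(-14) = 3603*(-1/21) - 4285*(-1/14) = -1201/7 + 4285/14 = 269/2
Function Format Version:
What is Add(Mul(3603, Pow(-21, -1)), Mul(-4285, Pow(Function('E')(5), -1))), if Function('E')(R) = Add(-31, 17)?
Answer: Rational(269, 2) ≈ 134.50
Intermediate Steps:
Function('E')(R) = -14
Add(Mul(3603, Pow(-21, -1)), Mul(-4285, Pow(Function('E')(5), -1))) = Add(Mul(3603, Pow(-21, -1)), Mul(-4285, Pow(-14, -1))) = Add(Mul(3603, Rational(-1, 21)), Mul(-4285, Rational(-1, 14))) = Add(Rational(-1201, 7), Rational(4285, 14)) = Rational(269, 2)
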